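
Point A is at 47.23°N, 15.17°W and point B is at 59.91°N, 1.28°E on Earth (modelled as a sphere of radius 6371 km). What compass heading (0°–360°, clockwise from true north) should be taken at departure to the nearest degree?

31°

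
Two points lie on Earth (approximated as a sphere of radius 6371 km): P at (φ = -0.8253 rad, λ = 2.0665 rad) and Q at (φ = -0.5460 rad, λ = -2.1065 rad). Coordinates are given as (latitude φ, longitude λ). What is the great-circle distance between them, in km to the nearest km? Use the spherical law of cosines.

In radians: φ₁ = -0.8253, φ₂ = -0.5460, Δλ = 120.905° = 2.1102 rad.
cos c = sin φ₁ sin φ₂ + cos φ₁ cos φ₂ cos Δλ = (-0.7348)(-0.5193) + (0.6783)(0.8546)(-0.5136) = 0.08379,
so c = arccos(0.08379) = 1.48691 rad.
Distance = R·c = 6371 × 1.4869 ≈ 9473 km.

9473 km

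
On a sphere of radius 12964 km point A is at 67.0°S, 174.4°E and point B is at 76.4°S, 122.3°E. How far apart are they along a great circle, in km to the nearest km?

Let φ₁ = -1.1694 rad, φ₂ = -1.3334 rad, and Δλ = -0.9093 rad.
cos c = sin φ₁ sin φ₂ + cos φ₁ cos φ₂ cos Δλ = (-0.9205)(-0.9720) + (0.3907)(0.2351)(0.6143) = 0.95113,
so c = arccos(0.95113) = 0.31391 rad.
Distance = R·c = 12964 × 0.3139 ≈ 4070 km.

4070 km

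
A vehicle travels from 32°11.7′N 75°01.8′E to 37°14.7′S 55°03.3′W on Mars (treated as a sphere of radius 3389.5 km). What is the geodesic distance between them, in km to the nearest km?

8231 km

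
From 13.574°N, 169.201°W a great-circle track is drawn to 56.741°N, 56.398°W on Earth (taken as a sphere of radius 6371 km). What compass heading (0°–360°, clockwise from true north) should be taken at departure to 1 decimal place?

30.4°

Δλ = 112.803° = 1.9688 rad.
y = sin Δλ · cos φ₂ = (0.9218)(0.5484) = 0.5056
x = cos φ₁ sin φ₂ − sin φ₁ cos φ₂ cos Δλ = (0.9721)(0.8362) − (0.2347)(0.5484)(-0.3876) = 0.8627
θ = atan2(y, x) = 30.37°, so the bearing is 30.4°.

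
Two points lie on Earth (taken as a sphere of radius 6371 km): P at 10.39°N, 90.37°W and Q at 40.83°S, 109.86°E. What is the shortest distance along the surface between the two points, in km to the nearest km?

16091 km

In radians: φ₁ = 0.1813, φ₂ = -0.7126, Δλ = -159.770° = -2.7885 rad.
cos c = sin φ₁ sin φ₂ + cos φ₁ cos φ₂ cos Δλ = (0.1803)(-0.6538) + (0.9836)(0.7567)(-0.9383) = -0.81625,
so c = arccos(-0.81625) = 2.52568 rad.
Distance = R·c = 6371 × 2.5257 ≈ 16091 km.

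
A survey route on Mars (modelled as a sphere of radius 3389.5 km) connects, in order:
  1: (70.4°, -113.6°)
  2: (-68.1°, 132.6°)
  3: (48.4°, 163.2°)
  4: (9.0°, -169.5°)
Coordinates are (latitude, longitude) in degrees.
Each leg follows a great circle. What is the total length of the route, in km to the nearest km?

19045 km

Leg 1→2: central angle 2.7507 rad, distance 9323.5 km.
Leg 2→3: central angle 2.0722 rad, distance 7023.8 km.
Leg 3→4: central angle 0.7958 rad, distance 2697.5 km.
Total: 9323.5 + 7023.8 + 2697.5 ≈ 19045 km.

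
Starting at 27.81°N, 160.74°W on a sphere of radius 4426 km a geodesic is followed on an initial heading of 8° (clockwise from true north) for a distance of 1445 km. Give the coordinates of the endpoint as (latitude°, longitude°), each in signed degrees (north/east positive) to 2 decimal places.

Angular distance δ = d/R = 1445/4426 = 0.32648 rad; initial bearing θ = 0.1396 rad.
sin φ₂ = sin φ₁ cos δ + cos φ₁ sin δ cos θ = (0.4665)(0.9472) + (0.8845)(0.3207)(0.9903) = 0.7228, so φ₂ = 46.29°.
Δλ = atan2(sin θ sin δ cos φ₁, cos δ − sin φ₁ sin φ₂) = atan2(0.0395, 0.6100) = 3.703°.
λ₂ = -160.740° + 3.703° = -157.04°.

46.29°, -157.04°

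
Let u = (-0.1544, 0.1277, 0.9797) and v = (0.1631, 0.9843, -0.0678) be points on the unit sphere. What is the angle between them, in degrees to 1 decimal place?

88.0°

u·v = 0.0341; |u| = 1.0000, |v| = 1.0000.
cos θ = (u·v)/(|u||v|) = 0.0341, so θ = 88.0°.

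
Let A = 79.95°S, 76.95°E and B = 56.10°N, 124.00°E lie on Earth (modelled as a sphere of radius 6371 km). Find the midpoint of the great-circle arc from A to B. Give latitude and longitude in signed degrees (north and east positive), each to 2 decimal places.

-12.66°, 113.31°

Central angle δ = 2.4203 rad. Interpolating on the sphere with fraction f = 0.5:
P = [sin((1−f)δ)·A + sin(fδ)·B] / sin δ = 1.4169·A + 1.4169·B in Cartesian coordinates,
giving P = (-0.3861, 0.8961, -0.2191), i.e. latitude -12.66°, longitude 113.31°.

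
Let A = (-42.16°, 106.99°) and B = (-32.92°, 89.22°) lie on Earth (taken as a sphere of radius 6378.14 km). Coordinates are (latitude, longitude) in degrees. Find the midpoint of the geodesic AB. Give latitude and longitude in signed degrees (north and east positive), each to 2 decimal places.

Central angle δ = 0.2932 rad. Interpolating on the sphere with fraction f = 0.5:
P = [sin((1−f)δ)·A + sin(fδ)·B] / sin δ = 0.5054·A + 0.5054·B in Cartesian coordinates,
giving P = (-0.1037, 0.7825, -0.6139), i.e. latitude -37.87°, longitude 97.55°.

-37.87°, 97.55°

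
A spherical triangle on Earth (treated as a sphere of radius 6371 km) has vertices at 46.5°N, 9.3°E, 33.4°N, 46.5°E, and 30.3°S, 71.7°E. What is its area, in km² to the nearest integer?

9160276 km²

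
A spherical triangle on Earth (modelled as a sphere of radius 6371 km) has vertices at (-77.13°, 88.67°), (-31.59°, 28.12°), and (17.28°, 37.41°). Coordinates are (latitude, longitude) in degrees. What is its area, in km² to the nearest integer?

Side lengths (central angles): a = 0.8670, b = 1.7279, c = 0.9223 rad; semiperimeter s = 1.7586.
By l'Huilier's theorem, tan(E/4) = √[tan(s/2) tan((s−a)/2) tan((s−b)/2) tan((s−c)/2)], giving spherical excess E = 0.2507 rad.
Area = E·R² = 0.2507 × (6371)² ≈ 10177480 km².

10177480 km²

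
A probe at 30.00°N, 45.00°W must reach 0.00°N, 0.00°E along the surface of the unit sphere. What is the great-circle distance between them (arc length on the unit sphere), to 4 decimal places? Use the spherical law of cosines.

0.9117

Let φ₁ = 0.5236 rad, φ₂ = 0.0000 rad, and Δλ = 0.7854 rad.
cos c = sin φ₁ sin φ₂ + cos φ₁ cos φ₂ cos Δλ = (0.5000)(0.0000) + (0.8660)(1.0000)(0.7071) = 0.61237,
so c = arccos(0.61237) = 0.91174 rad.
On the unit sphere the arc length equals the central angle: 0.9117.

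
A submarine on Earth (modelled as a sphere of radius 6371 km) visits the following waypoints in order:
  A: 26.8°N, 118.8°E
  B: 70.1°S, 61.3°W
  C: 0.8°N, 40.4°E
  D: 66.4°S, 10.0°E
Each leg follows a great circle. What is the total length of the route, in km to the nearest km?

Leg A→B: central angle 2.3859 rad, distance 15200.3 km.
Leg B→C: central angle 1.6530 rad, distance 10531.5 km.
Leg C→D: central angle 1.2319 rad, distance 7848.2 km.
Total: 15200.3 + 10531.5 + 7848.2 ≈ 33580 km.

33580 km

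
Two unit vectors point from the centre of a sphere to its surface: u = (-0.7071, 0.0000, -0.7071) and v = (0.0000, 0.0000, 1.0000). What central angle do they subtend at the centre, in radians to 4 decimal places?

2.3562 rad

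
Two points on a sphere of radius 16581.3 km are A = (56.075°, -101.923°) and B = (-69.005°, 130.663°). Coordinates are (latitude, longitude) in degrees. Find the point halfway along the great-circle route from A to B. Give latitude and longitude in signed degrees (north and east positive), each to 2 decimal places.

-13.17°, -141.82°

Central angle δ = 2.6819 rad. Interpolating on the sphere with fraction f = 0.5:
P = [sin((1−f)δ)·A + sin(fδ)·B] / sin δ = 2.1945·A + 2.1945·B in Cartesian coordinates,
giving P = (-0.7654, -0.6019, -0.2279), i.e. latitude -13.17°, longitude -141.82°.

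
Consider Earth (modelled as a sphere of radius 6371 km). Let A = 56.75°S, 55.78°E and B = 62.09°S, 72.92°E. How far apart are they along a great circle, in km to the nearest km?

1132 km

Let φ₁ = -0.9905 rad, φ₂ = -1.0837 rad, and Δλ = 0.2991 rad.
Haversine: a = sin²(Δφ/2) + cos φ₁ cos φ₂ sin²(Δλ/2) = 0.0022 + (0.5483)(0.4681)(0.0222) = 0.00787.
Central angle c = 2·arcsin(√a) = 0.17765 rad.
Distance = R·c = 6371 × 0.1777 ≈ 1132 km.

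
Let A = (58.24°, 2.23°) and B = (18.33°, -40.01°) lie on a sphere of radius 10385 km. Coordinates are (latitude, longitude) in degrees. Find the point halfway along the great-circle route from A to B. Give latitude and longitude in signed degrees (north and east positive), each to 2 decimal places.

40.06°, -25.21°

The central angle between A and B is δ = 0.8798 rad.
With f = 0.5, the slerp weights are sin((1−f)δ)/sin δ = 0.5526 and sin(fδ)/sin δ = 0.5526.
Weighted sum of the unit vectors: (0.5526)·(0.5260,0.0205,0.8503) + (0.5526)·(0.7271,-0.6103,0.3145) = (0.6924, -0.3259, 0.6437).
Converting back: φ = atan2(z, √(x²+y²)) = 40.06°, λ = atan2(y, x) = -25.21°.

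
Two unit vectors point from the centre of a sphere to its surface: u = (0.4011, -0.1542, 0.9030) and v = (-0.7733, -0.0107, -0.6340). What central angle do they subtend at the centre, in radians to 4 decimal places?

2.6487 rad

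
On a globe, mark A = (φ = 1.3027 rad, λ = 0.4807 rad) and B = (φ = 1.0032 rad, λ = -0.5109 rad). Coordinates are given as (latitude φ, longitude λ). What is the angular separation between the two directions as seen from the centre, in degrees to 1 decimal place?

27.0°

With latitudes φ₁ = 74.639°, φ₂ = 57.479° and longitude difference Δλ = -56.814°:
Haversine: a = sin²(Δφ/2) + cos φ₁ cos φ₂ sin²(Δλ/2) = 0.0223 + (0.2649)(0.5376)(0.2263) = 0.05449.
Central angle c = 2·arcsin(√a) = 0.47120 rad.
So the angular separation is 27.0°.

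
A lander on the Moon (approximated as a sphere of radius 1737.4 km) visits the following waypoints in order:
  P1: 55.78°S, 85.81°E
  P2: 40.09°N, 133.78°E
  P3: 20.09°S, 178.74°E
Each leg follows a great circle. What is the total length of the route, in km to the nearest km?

5381 km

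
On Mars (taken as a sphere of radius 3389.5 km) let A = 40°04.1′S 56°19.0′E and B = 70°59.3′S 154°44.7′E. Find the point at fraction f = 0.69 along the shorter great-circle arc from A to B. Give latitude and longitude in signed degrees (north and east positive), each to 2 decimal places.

-70.15°, 101.77°

Central angle δ = 0.9618 rad. Interpolating on the sphere with fraction f = 0.69:
P = [sin((1−f)δ)·A + sin(fδ)·B] / sin δ = 0.3581·A + 0.7510·B in Cartesian coordinates,
giving P = (-0.0693, 0.3324, -0.9406), i.e. latitude -70.15°, longitude 101.77°.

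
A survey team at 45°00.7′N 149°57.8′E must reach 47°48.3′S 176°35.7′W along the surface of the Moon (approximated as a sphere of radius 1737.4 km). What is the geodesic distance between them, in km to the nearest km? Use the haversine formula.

2952 km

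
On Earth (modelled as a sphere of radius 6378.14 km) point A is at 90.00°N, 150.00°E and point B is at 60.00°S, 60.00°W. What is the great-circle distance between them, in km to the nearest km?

With latitudes φ₁ = 90.000°, φ₂ = -60.000° and longitude difference Δλ = 150.000°:
Haversine: a = sin²(Δφ/2) + cos φ₁ cos φ₂ sin²(Δλ/2) = 0.9330 + (0.0000)(0.5000)(0.9330) = 0.93301.
Central angle c = 2·arcsin(√a) = 2.61799 rad.
Distance = R·c = 6378.14 × 2.6180 ≈ 16698 km.

16698 km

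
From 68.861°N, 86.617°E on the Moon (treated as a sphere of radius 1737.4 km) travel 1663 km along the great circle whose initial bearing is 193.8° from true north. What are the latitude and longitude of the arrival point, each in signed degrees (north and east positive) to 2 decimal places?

14.52°, 75.00°

Angular distance δ = d/R = 1663/1737.4 = 0.95718 rad; initial bearing θ = 3.3824 rad.
sin φ₂ = sin φ₁ cos δ + cos φ₁ sin δ cos θ = (0.9327)(0.5758) + (0.3606)(0.8176)(-0.9711) = 0.2508, so φ₂ = 14.52°.
Δλ = atan2(sin θ sin δ cos φ₁, cos δ − sin φ₁ sin φ₂) = atan2(-0.0703, 0.3420) = -11.622°.
λ₂ = 86.617° − 11.622° = 75.00°.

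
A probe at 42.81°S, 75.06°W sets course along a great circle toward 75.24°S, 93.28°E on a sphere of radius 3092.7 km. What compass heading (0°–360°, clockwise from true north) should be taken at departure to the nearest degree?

Δλ = 168.340° = 2.9381 rad.
y = sin Δλ · cos φ₂ = (0.2021)(0.2548) = 0.0515
x = cos φ₁ sin φ₂ − sin φ₁ cos φ₂ cos Δλ = (0.7336)(-0.9670) − (-0.6796)(0.2548)(-0.9794) = -0.8790
θ = atan2(y, x) = 176.65°, so the bearing is 177°.

177°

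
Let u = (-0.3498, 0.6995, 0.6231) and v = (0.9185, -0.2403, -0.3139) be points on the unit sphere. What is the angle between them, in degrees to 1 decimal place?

133.2°

u·v = -0.6850; |u| = 1.0000, |v| = 1.0000.
cos θ = (u·v)/(|u||v|) = -0.6850, so θ = 133.2°.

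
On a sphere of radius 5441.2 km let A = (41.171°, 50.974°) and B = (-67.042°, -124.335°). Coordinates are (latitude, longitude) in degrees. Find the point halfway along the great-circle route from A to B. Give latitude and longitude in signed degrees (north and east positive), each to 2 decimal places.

-35.69°, 45.97°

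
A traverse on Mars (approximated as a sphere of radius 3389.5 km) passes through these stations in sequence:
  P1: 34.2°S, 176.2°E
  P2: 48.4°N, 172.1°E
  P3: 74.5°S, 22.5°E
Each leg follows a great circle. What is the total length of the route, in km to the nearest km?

Leg P1→P2: central angle 1.4431 rad, distance 4891.2 km.
Leg P2→P3: central angle 2.6334 rad, distance 8926.0 km.
Total: 4891.2 + 8926.0 ≈ 13817 km.

13817 km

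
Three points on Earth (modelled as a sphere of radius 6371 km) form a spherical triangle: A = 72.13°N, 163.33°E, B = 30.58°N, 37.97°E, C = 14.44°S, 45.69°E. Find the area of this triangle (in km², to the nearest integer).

Side lengths (central angles): a = 0.7964, b = 1.9554, c = 1.2331 rad; semiperimeter s = 1.9924.
By l'Huilier's theorem, tan(E/4) = √[tan(s/2) tan((s−a)/2) tan((s−b)/2) tan((s−c)/2)], giving spherical excess E = 0.3518 rad.
Area = E·R² = 0.3518 × (6371)² ≈ 14280167 km².

14280167 km²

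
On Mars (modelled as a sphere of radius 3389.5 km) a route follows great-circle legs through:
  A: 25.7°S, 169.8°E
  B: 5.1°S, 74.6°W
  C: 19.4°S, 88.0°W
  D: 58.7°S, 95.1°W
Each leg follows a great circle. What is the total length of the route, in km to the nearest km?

10024 km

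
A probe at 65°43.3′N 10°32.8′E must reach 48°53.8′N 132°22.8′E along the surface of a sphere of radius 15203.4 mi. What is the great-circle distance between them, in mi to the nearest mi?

With latitudes φ₁ = 65.722°, φ₂ = 48.897° and longitude difference Δλ = 121.833°:
Haversine: a = sin²(Δφ/2) + cos φ₁ cos φ₂ sin²(Δλ/2) = 0.0214 + (0.4112)(0.6574)(0.7637) = 0.22785.
Central angle c = 2·arcsin(√a) = 0.99523 rad.
Distance = R·c = 15203.4 × 0.9952 ≈ 15131 mi.

15131 mi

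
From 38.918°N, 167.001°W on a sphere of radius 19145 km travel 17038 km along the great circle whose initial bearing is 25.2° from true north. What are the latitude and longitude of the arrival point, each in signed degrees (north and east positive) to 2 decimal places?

Angular distance δ = d/R = 17038/19145 = 0.88995 rad; initial bearing θ = 0.4398 rad.
sin φ₂ = sin φ₁ cos δ + cos φ₁ sin δ cos θ = (0.6282)(0.6295) + (0.7780)(0.7770)(0.9048) = 0.9425, so φ₂ = 70.47°.
Δλ = atan2(sin θ sin δ cos φ₁, cos δ − sin φ₁ sin φ₂) = atan2(0.2574, 0.0374) = 81.735°.
λ₂ = -167.001° + 81.735° = -85.27°.

70.47°, -85.27°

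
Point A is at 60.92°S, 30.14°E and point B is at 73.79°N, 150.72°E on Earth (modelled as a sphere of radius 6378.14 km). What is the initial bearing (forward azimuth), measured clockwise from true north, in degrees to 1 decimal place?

With φ₁ = -1.0633, φ₂ = 1.2879, Δλ = 2.1045 rad, the forward-azimuth formula gives
θ = atan2( sin Δλ cos φ₂ , cos φ₁ sin φ₂ − sin φ₁ cos φ₂ cos Δλ ) = atan2(0.2403, 0.3426) = 35.05°.
So the initial bearing is 35.1°.

35.1°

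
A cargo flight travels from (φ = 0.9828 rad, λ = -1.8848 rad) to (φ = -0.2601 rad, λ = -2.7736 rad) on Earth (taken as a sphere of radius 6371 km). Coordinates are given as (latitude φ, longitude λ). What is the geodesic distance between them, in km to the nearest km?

With latitudes φ₁ = 56.310°, φ₂ = -14.903° and longitude difference Δλ = -50.924°:
Haversine: a = sin²(Δφ/2) + cos φ₁ cos φ₂ sin²(Δλ/2) = 0.3390 + (0.5547)(0.9664)(0.1848) = 0.43805.
Central angle c = 2·arcsin(√a) = 1.44657 rad.
Distance = R·c = 6371 × 1.4466 ≈ 9216 km.

9216 km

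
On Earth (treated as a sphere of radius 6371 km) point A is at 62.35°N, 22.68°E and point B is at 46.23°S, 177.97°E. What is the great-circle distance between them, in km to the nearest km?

Let φ₁ = 1.0882 rad, φ₂ = -0.8069 rad, and Δλ = 2.7103 rad.
cos c = sin φ₁ sin φ₂ + cos φ₁ cos φ₂ cos Δλ = (0.8858)(-0.7221) + (0.4641)(0.6918)(-0.9084) = -0.93129,
so c = arccos(-0.93129) = 2.76873 rad.
Distance = R·c = 6371 × 2.7687 ≈ 17640 km.

17640 km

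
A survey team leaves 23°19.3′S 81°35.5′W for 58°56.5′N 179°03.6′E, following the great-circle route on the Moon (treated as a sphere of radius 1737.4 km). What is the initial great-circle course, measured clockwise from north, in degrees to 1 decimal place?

326.0°

With φ₁ = -0.4070, φ₂ = 1.0287, Δλ = -1.7340 rad, the forward-azimuth formula gives
θ = atan2( sin Δλ cos φ₂ , cos φ₁ sin φ₂ − sin φ₁ cos φ₂ cos Δλ ) = atan2(-0.5091, 0.7535) = -34.04°.
Adding 360° brings this into [0°, 360°): 326.0°.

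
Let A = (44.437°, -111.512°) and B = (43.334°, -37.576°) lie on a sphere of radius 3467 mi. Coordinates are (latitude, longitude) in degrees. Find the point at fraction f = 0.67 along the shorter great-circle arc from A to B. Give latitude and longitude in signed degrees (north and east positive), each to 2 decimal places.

Central angle δ = 0.8967 rad. Interpolating on the sphere with fraction f = 0.67:
P = [sin((1−f)δ)·A + sin(fδ)·B] / sin δ = 0.3733·A + 0.7236·B in Cartesian coordinates,
giving P = (0.3194, -0.5689, 0.7579), i.e. latitude 49.28°, longitude -60.69°.

49.28°, -60.69°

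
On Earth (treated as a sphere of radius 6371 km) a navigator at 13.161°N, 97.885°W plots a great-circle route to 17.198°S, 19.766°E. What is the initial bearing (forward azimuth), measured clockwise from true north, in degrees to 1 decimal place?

102.5°

Δλ = 117.651° = 2.0534 rad.
y = sin Δλ · cos φ₂ = (0.8858)(0.9553) = 0.8462
x = cos φ₁ sin φ₂ − sin φ₁ cos φ₂ cos Δλ = (0.9737)(-0.2957) − (0.2277)(0.9553)(-0.4641) = -0.1870
θ = atan2(y, x) = 102.46°, so the bearing is 102.5°.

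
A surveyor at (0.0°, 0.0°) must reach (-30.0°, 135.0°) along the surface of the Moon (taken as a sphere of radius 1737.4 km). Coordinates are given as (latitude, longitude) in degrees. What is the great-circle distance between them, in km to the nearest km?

3874 km

In radians: φ₁ = 0.0000, φ₂ = -0.5236, Δλ = 135.000° = 2.3562 rad.
cos c = sin φ₁ sin φ₂ + cos φ₁ cos φ₂ cos Δλ = (0.0000)(-0.5000) + (1.0000)(0.8660)(-0.7071) = -0.61237,
so c = arccos(-0.61237) = 2.22985 rad.
Distance = R·c = 1737.4 × 2.2299 ≈ 3874 km.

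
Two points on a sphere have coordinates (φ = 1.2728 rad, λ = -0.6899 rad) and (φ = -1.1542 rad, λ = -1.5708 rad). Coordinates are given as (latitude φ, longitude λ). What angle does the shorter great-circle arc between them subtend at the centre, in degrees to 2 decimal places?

With latitudes φ₁ = 72.926°, φ₂ = -66.131° and longitude difference Δλ = -50.472°:
cos c = sin φ₁ sin φ₂ + cos φ₁ cos φ₂ cos Δλ = (0.9559)(-0.9145) + (0.2936)(0.4047)(0.6365) = -0.79855,
so c = arccos(-0.79855) = 2.49568 rad.
So the angular separation is 142.99°.

142.99°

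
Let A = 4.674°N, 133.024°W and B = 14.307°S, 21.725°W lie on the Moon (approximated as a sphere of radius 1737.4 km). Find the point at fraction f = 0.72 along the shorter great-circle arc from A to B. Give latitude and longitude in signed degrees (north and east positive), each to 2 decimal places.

Central angle δ = 1.9508 rad. Interpolating on the sphere with fraction f = 0.72:
P = [sin((1−f)δ)·A + sin(fδ)·B] / sin δ = 0.5594·A + 1.0620·B in Cartesian coordinates,
giving P = (0.5756, -0.7885, -0.2169), i.e. latitude -12.52°, longitude -53.87°.

-12.52°, -53.87°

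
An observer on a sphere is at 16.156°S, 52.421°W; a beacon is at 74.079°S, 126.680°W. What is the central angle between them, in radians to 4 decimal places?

In radians: φ₁ = -0.2820, φ₂ = -1.2929, Δλ = -74.259° = -1.2961 rad.
Haversine: a = sin²(Δφ/2) + cos φ₁ cos φ₂ sin²(Δλ/2) = 0.2345 + (0.9605)(0.2743)(0.3644) = 0.33047.
Central angle c = 2·arcsin(√a) = 1.22488 rad.
So the angular separation is 1.2249 rad.

1.2249 rad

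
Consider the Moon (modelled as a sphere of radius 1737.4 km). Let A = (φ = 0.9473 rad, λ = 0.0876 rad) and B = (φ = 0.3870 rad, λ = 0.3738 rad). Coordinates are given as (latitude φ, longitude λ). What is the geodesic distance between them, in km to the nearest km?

Let φ₁ = 0.9473 rad, φ₂ = 0.3870 rad, and Δλ = 0.2862 rad.
Haversine: a = sin²(Δφ/2) + cos φ₁ cos φ₂ sin²(Δλ/2) = 0.0765 + (0.5839)(0.9260)(0.0203) = 0.08745.
Central angle c = 2·arcsin(√a) = 0.60041 rad.
Distance = R·c = 1737.4 × 0.6004 ≈ 1043 km.

1043 km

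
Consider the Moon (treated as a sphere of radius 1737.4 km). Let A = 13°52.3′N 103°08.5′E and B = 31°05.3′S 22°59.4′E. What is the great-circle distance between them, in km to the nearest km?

In radians: φ₁ = 0.2421, φ₂ = -0.5426, Δλ = -80.152° = -1.3989 rad.
cos c = sin φ₁ sin φ₂ + cos φ₁ cos φ₂ cos Δλ = (0.2397)(-0.5164) + (0.9708)(0.8564)(0.1710) = 0.01841,
so c = arccos(0.01841) = 1.55239 rad.
Distance = R·c = 1737.4 × 1.5524 ≈ 2697 km.

2697 km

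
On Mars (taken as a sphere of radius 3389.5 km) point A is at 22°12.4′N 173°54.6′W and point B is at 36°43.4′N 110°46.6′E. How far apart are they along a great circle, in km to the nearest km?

3877 km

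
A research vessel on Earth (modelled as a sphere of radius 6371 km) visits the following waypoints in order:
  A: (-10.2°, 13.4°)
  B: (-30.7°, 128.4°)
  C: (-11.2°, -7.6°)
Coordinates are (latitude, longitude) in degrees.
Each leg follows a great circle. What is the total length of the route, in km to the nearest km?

25130 km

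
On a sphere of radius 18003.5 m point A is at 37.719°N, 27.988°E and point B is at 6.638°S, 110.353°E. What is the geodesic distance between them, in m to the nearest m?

In radians: φ₁ = 0.6583, φ₂ = -0.1159, Δλ = 82.365° = 1.4375 rad.
Haversine: a = sin²(Δφ/2) + cos φ₁ cos φ₂ sin²(Δλ/2) = 0.1425 + (0.7910)(0.9933)(0.4336) = 0.48316.
Central angle c = 2·arcsin(√a) = 1.53712 rad.
Distance = R·c = 18003.5 × 1.5371 ≈ 27674 m.

27674 m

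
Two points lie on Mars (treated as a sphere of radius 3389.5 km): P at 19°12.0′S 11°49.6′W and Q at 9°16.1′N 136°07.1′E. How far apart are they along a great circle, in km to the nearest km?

8723 km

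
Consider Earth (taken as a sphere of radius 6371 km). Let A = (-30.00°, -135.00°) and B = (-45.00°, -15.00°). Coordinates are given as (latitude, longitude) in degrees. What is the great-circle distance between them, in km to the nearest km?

With latitudes φ₁ = -30.000°, φ₂ = -45.000° and longitude difference Δλ = 120.000°:
cos c = sin φ₁ sin φ₂ + cos φ₁ cos φ₂ cos Δλ = (-0.5000)(-0.7071) + (0.8660)(0.7071)(-0.5000) = 0.04737,
so c = arccos(0.04737) = 1.52341 rad.
Distance = R·c = 6371 × 1.5234 ≈ 9706 km.

9706 km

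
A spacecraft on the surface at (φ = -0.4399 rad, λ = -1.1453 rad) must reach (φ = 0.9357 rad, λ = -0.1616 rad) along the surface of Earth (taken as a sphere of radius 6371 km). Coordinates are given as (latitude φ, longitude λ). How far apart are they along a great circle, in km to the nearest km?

In radians: φ₁ = -0.4399, φ₂ = 0.9357, Δλ = 56.362° = 0.9837 rad.
cos c = sin φ₁ sin φ₂ + cos φ₁ cos φ₂ cos Δλ = (-0.4258)(0.8050) + (0.9048)(0.5933)(0.5539) = -0.04547,
so c = arccos(-0.04547) = 1.61628 rad.
Distance = R·c = 6371 × 1.6163 ≈ 10297 km.

10297 km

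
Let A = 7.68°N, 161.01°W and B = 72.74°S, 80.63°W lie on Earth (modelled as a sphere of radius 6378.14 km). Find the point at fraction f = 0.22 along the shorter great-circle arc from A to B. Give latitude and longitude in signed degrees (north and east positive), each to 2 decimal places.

-12.20°, -154.89°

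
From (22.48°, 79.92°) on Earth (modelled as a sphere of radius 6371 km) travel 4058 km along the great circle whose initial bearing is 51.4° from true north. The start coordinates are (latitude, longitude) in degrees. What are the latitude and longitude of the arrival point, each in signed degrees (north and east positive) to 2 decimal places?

Angular distance δ = d/R = 4058/6371 = 0.63695 rad; initial bearing θ = 0.8971 rad.
sin φ₂ = sin φ₁ cos δ + cos φ₁ sin δ cos θ = (0.3824)(0.8039) + (0.9240)(0.5947)(0.6239) = 0.6502, so φ₂ = 40.56°.
Δλ = atan2(sin θ sin δ cos φ₁, cos δ − sin φ₁ sin φ₂) = atan2(0.4295, 0.5553) = 37.720°.
λ₂ = 79.920° + 37.720° = 117.64°.

40.56°, 117.64°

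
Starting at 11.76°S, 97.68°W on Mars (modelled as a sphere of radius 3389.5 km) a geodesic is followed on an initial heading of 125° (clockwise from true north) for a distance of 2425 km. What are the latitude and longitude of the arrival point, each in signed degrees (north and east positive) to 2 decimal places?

Angular distance δ = d/R = 2425/3389.5 = 0.71544 rad; initial bearing θ = 2.1817 rad.
sin φ₂ = sin φ₁ cos δ + cos φ₁ sin δ cos θ = (-0.2038)(0.7548) + (0.9790)(0.6560)(-0.5736) = -0.5222, so φ₂ = -31.48°.
Δλ = atan2(sin θ sin δ cos φ₁, cos δ − sin φ₁ sin φ₂) = atan2(0.5260, 0.6484) = 39.054°.
λ₂ = -97.680° + 39.054° = -58.63°.

-31.48°, -58.63°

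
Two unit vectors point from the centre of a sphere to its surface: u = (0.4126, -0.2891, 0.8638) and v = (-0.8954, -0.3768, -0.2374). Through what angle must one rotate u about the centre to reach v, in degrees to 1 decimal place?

117.7°

u·v = -0.4656; |u| = 1.0000, |v| = 1.0000.
cos θ = (u·v)/(|u||v|) = -0.4656, so θ = 117.7°.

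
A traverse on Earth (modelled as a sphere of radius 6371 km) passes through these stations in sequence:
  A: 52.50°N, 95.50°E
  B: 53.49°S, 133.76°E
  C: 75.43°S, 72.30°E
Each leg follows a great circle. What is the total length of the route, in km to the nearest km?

15850 km

Leg A→B: central angle 1.9319 rad, distance 12307.8 km.
Leg B→C: central angle 0.5559 rad, distance 3541.8 km.
Total: 12307.8 + 3541.8 ≈ 15850 km.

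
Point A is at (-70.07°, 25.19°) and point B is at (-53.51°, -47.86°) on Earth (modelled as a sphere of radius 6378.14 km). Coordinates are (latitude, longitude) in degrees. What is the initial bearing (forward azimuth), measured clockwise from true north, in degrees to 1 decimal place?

Δλ = -73.050° = -1.2750 rad.
y = sin Δλ · cos φ₂ = (-0.9566)(0.5947) = -0.5688
x = cos φ₁ sin φ₂ − sin φ₁ cos φ₂ cos Δλ = (0.3409)(-0.8040) − (-0.9401)(0.5947)(0.2915) = -0.1111
θ = atan2(y, x) = -101.05°; adding 360° gives 259.0°.

259.0°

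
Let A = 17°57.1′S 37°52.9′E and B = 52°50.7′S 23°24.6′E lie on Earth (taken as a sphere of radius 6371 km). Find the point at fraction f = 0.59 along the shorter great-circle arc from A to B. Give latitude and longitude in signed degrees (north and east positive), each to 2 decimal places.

-38.75°, 31.02°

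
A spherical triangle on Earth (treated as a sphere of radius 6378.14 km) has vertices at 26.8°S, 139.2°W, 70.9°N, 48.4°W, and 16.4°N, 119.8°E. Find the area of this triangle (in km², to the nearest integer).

Side lengths (central angles): a = 1.6113, b = 1.8657, c = 2.0154 rad; semiperimeter s = 2.7462.
By l'Huilier's theorem, tan(E/4) = √[tan(s/2) tan((s−a)/2) tan((s−b)/2) tan((s−c)/2)], giving spherical excess E = 2.5927 rad.
Area = E·R² = 2.5927 × (6378.14)² ≈ 105471454 km².

105471454 km²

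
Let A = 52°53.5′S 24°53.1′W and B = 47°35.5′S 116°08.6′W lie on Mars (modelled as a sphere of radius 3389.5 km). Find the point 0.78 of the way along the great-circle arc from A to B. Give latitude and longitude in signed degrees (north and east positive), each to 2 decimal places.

-54.73°, -100.68°

Central angle δ = 0.9522 rad. Interpolating on the sphere with fraction f = 0.78:
P = [sin((1−f)δ)·A + sin(fδ)·B] / sin δ = 0.2553·A + 0.8301·B in Cartesian coordinates,
giving P = (-0.1070, -0.5674, -0.8165), i.e. latitude -54.73°, longitude -100.68°.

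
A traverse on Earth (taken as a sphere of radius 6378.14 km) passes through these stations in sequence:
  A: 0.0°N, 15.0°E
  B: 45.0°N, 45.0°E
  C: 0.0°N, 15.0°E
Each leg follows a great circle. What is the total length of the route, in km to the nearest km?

11630 km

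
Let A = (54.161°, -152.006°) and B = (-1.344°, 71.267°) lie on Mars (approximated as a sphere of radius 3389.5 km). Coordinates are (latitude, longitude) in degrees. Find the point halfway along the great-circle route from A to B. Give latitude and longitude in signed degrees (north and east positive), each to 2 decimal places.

Central angle δ = 2.0322 rad. Interpolating on the sphere with fraction f = 0.5:
P = [sin((1−f)δ)·A + sin(fδ)·B] / sin δ = 0.9493·A + 0.9493·B in Cartesian coordinates,
giving P = (-0.1860, 0.6379, 0.7473), i.e. latitude 48.36°, longitude 106.26°.

48.36°, 106.26°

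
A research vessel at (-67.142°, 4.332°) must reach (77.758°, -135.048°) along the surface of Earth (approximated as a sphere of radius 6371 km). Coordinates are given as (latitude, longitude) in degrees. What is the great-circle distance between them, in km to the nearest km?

In radians: φ₁ = -1.1718, φ₂ = 1.3571, Δλ = -139.380° = -2.4326 rad.
cos c = sin φ₁ sin φ₂ + cos φ₁ cos φ₂ cos Δλ = (-0.9215)(0.9773) + (0.3884)(0.2120)(-0.7590) = -0.96304,
so c = arccos(-0.96304) = 2.86886 rad.
Distance = R·c = 6371 × 2.8689 ≈ 18277 km.

18277 km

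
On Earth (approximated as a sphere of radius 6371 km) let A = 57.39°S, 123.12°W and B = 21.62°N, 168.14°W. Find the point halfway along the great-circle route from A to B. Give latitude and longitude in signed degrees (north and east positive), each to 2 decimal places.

The central angle between A and B is δ = 1.5270 rad.
With f = 0.5, the slerp weights are sin((1−f)δ)/sin δ = 0.6921 and sin(fδ)/sin δ = 0.6921.
Weighted sum of the unit vectors: (0.6921)·(-0.2945,-0.4514,-0.8424) + (0.6921)·(-0.9098,-0.1911,0.3684) = (-0.8335, -0.4446, -0.3280).
Converting back: φ = atan2(z, √(x²+y²)) = -19.15°, λ = atan2(y, x) = -151.92°.

-19.15°, -151.92°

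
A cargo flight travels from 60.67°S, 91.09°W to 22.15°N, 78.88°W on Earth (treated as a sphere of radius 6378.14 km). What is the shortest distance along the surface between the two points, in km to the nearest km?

Let φ₁ = -1.0589 rad, φ₂ = 0.3866 rad, and Δλ = 0.2131 rad.
Haversine: a = sin²(Δφ/2) + cos φ₁ cos φ₂ sin²(Δλ/2) = 0.4375 + (0.4898)(0.9262)(0.0113) = 0.44264.
Central angle c = 2·arcsin(√a) = 1.45582 rad.
Distance = R·c = 6378.14 × 1.4558 ≈ 9285 km.

9285 km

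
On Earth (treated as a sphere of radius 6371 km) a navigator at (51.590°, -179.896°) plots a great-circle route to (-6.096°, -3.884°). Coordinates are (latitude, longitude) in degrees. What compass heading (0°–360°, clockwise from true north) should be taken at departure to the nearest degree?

6°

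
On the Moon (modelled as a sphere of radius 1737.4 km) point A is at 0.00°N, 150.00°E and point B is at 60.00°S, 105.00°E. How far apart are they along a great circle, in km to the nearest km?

2101 km

With latitudes φ₁ = 0.000°, φ₂ = -60.000° and longitude difference Δλ = -45.000°:
cos c = sin φ₁ sin φ₂ + cos φ₁ cos φ₂ cos Δλ = (0.0000)(-0.8660) + (1.0000)(0.5000)(0.7071) = 0.35355,
so c = arccos(0.35355) = 1.20943 rad.
Distance = R·c = 1737.4 × 1.2094 ≈ 2101 km.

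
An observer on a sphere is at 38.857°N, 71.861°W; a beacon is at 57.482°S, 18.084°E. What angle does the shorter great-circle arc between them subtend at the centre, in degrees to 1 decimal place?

121.9°

With latitudes φ₁ = 38.857°, φ₂ = -57.482° and longitude difference Δλ = 89.945°:
cos c = sin φ₁ sin φ₂ + cos φ₁ cos φ₂ cos Δλ = (0.6274)(-0.8432) + (0.7787)(0.5376)(0.0010) = -0.52862,
so c = arccos(-0.52862) = 2.12777 rad.
So the angular separation is 121.9°.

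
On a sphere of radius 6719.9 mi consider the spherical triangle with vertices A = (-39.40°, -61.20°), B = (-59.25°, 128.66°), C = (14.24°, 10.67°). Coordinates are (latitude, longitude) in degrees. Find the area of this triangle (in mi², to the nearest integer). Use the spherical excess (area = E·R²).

Side lengths (central angles): a = 2.0308, b = 1.4938, c = 1.4139 rad; semiperimeter s = 2.4693.
By l'Huilier's theorem, tan(E/4) = √[tan(s/2) tan((s−a)/2) tan((s−b)/2) tan((s−c)/2)], giving spherical excess E = 1.6714 rad.
Area = E·R² = 1.6714 × (6719.9)² ≈ 75475511 mi².

75475511 mi²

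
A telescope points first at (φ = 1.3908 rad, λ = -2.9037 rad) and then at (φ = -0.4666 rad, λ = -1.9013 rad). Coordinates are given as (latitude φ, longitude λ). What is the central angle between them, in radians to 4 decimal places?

1.9353 rad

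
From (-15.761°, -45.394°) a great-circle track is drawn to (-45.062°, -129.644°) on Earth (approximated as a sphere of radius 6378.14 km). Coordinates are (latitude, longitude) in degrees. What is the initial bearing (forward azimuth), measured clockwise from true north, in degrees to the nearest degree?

Δλ = -84.250° = -1.4704 rad.
y = sin Δλ · cos φ₂ = (-0.9950)(0.7063) = -0.7028
x = cos φ₁ sin φ₂ − sin φ₁ cos φ₂ cos Δλ = (0.9624)(-0.7079) − (-0.2716)(0.7063)(0.1002) = -0.6620
θ = atan2(y, x) = -133.29°; adding 360° gives 227°.

227°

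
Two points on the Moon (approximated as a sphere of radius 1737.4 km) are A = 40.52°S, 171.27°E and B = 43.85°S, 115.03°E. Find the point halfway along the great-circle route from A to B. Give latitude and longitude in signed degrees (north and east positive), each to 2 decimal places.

-45.78°, 143.96°

The central angle between A and B is δ = 0.7155 rad.
With f = 0.5, the slerp weights are sin((1−f)δ)/sin δ = 0.5338 and sin(fδ)/sin δ = 0.5338.
Weighted sum of the unit vectors: (0.5338)·(-0.7514,0.1154,-0.6497) + (0.5338)·(-0.3051,0.6534,-0.6928) = (-0.5640, 0.4104, -0.7166).
Converting back: φ = atan2(z, √(x²+y²)) = -45.78°, λ = atan2(y, x) = 143.96°.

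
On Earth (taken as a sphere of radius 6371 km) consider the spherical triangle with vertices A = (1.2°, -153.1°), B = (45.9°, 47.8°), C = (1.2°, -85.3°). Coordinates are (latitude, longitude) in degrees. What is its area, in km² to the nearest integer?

Side lengths (central angles): a = 2.0492, b = 1.1830, c = 2.2587 rad; semiperimeter s = 2.7455.
By l'Huilier's theorem, tan(E/4) = √[tan(s/2) tan((s−a)/2) tan((s−b)/2) tan((s−c)/2)], giving spherical excess E = 2.3538 rad.
Area = E·R² = 2.3538 × (6371)² ≈ 95538476 km².

95538476 km²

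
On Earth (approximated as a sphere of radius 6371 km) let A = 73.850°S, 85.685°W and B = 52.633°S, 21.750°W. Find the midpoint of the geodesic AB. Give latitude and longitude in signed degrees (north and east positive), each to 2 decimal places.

-66.29°, -40.67°

The central angle between A and B is δ = 0.5780 rad.
With f = 0.5, the slerp weights are sin((1−f)δ)/sin δ = 0.5216 and sin(fδ)/sin δ = 0.5216.
Weighted sum of the unit vectors: (0.5216)·(0.0209,-0.2774,-0.9605) + (0.5216)·(0.5637,-0.2249,-0.7948) = (0.3050, -0.2620, -0.9156).
Converting back: φ = atan2(z, √(x²+y²)) = -66.29°, λ = atan2(y, x) = -40.67°.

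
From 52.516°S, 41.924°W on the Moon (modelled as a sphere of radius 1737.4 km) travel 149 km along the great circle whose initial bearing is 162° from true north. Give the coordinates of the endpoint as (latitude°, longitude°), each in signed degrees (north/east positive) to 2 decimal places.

Angular distance δ = d/R = 149/1737.4 = 0.08576 rad; initial bearing θ = 2.8274 rad.
sin φ₂ = sin φ₁ cos δ + cos φ₁ sin δ cos θ = (-0.7935)(0.9963) + (0.6085)(0.0857)(-0.9511) = -0.8402, so φ₂ = -57.16°.
Δλ = atan2(sin θ sin δ cos φ₁, cos δ − sin φ₁ sin φ₂) = atan2(0.0161, 0.3296) = 2.798°.
λ₂ = -41.924° + 2.798° = -39.13°.

-57.16°, -39.13°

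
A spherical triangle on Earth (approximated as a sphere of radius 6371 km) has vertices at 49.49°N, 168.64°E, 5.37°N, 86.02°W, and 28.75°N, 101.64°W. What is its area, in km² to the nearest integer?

Side lengths (central angles): a = 0.4829, b = 1.1934, c = 1.6709 rad; semiperimeter s = 1.6736.
By l'Huilier's theorem, tan(E/4) = √[tan(s/2) tan((s−a)/2) tan((s−b)/2) tan((s−c)/2)], giving spherical excess E = 0.0631 rad.
Area = E·R² = 0.0631 × (6371)² ≈ 2561668 km².

2561668 km²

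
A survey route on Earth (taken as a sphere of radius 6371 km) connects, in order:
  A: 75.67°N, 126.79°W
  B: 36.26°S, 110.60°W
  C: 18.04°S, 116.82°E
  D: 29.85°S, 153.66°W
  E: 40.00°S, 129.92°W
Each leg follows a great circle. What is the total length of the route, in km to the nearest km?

36096 km

Leg A→B: central angle 1.9621 rad, distance 12500.5 km.
Leg B→C: central angle 1.9130 rad, distance 12188.0 km.
Leg C→D: central angle 1.4090 rad, distance 8977.0 km.
Leg D→E: central angle 0.3814 rad, distance 2430.2 km.
Total: 12500.5 + 12188.0 + 8977.0 + 2430.2 ≈ 36096 km.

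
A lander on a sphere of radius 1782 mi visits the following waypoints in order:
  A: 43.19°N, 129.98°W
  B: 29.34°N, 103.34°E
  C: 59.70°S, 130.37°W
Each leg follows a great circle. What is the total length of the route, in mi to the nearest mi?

7018 mi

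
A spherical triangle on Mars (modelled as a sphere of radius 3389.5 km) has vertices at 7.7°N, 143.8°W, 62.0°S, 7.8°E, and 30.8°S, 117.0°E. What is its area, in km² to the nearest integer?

21600397 km²

Side lengths (central angles): a = 1.2456, b = 1.7770, c = 2.1265 rad; semiperimeter s = 2.5745.
By l'Huilier's theorem, tan(E/4) = √[tan(s/2) tan((s−a)/2) tan((s−b)/2) tan((s−c)/2)], giving spherical excess E = 1.8801 rad.
Area = E·R² = 1.8801 × (3389.5)² ≈ 21600397 km².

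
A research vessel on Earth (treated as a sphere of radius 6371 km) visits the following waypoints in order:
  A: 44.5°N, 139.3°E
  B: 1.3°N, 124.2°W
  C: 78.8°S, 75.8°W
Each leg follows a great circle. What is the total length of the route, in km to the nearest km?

19747 km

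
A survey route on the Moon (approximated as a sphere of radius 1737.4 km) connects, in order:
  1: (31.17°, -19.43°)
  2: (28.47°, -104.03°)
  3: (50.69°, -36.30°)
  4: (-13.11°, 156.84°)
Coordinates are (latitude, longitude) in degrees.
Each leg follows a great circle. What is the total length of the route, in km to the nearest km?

Leg 1→2: central angle 1.2477 rad, distance 2167.7 km.
Leg 2→3: central angle 0.9522 rad, distance 1654.4 km.
Leg 3→4: central angle 2.4596 rad, distance 4273.4 km.
Total: 2167.7 + 1654.4 + 4273.4 ≈ 8095 km.

8095 km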